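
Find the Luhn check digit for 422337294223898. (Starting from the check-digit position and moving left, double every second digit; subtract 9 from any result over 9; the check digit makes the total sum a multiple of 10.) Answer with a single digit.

Partial digits right→left: 8 9 8 3 2 2 4 9 2 7 3 3 2 2 4
Double every second digit counting from the check-digit position (so the 1st, 3rd, 5th, ... of the partial from the right).
  doubled (with −9 where >9): 7 7 4 8 4 6 4 8 → sum 48
  kept as-is: 9 3 2 9 7 3 2 → sum 35
Total = 48 + 35 = 83.
Check digit = (10 − (83 mod 10)) mod 10 = 7.

7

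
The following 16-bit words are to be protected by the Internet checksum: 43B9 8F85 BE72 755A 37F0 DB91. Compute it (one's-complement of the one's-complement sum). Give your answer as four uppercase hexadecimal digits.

One's-complement addition (fold any carry out of bit 15 back into bit 0):
  0x43B9 + 0x8F85 = 0x0D33E
  0xD33E + 0xBE72 = 0x191B0 → wrap carry → 0x91B1
  0x91B1 + 0x755A = 0x1070B → wrap carry → 0x070C
  0x070C + 0x37F0 = 0x03EFC
  0x3EFC + 0xDB91 = 0x11A8D → wrap carry → 0x1A8E
One's-complement sum = 0x1A8E.
Checksum = ~0x1A8E & 0xFFFF = 0xE571.

E571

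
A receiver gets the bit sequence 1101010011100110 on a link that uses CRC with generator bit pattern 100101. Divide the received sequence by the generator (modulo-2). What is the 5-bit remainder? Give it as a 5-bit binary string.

Modulo-2 division of 1101010011100110 by 100101:
  pos 0: 110101 XOR 100101 = 010000
  pos 1: 100000 XOR 100101 = 000101
  pos 4: 101011 XOR 100101 = 001110
  pos 6: 111010 XOR 100101 = 011111
  pos 7: 111110 XOR 100101 = 011011
  pos 8: 110111 XOR 100101 = 010010
  pos 9: 100101 XOR 100101 = 000000
Remainder = 00000 (zero — the frame passes the CRC check).

00000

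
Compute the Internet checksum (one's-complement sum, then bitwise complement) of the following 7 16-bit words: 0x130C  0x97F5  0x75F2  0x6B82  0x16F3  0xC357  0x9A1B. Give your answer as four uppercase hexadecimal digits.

One's-complement addition (fold any carry out of bit 15 back into bit 0):
  0x130C + 0x97F5 = 0x0AB01
  0xAB01 + 0x75F2 = 0x120F3 → wrap carry → 0x20F4
  0x20F4 + 0x6B82 = 0x08C76
  0x8C76 + 0x16F3 = 0x0A369
  0xA369 + 0xC357 = 0x166C0 → wrap carry → 0x66C1
  0x66C1 + 0x9A1B = 0x100DC → wrap carry → 0x00DD
One's-complement sum = 0x00DD.
Checksum = ~0x00DD & 0xFFFF = 0xFF22.

FF22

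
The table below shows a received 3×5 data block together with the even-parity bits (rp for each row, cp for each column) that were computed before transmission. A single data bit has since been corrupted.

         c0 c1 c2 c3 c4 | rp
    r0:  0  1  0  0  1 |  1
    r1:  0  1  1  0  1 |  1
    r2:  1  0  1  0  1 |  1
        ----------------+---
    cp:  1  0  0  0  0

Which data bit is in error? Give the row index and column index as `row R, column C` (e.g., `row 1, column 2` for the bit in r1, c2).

Recompute each row's even parity and compare to rp:
  r0: data parity 0, sent rp 1 → mismatch
  r1: data parity 1, sent rp 1 → ok
  r2: data parity 1, sent rp 1 → ok
Recompute each column's even parity and compare to cp:
  c0: data parity 1, sent cp 1 → ok
  c1: data parity 0, sent cp 0 → ok
  c2: data parity 0, sent cp 0 → ok
  c3: data parity 0, sent cp 0 → ok
  c4: data parity 1, sent cp 0 → mismatch
Exactly one row (r0) and one column (c4) fail → the flipped bit is at their intersection.

row 0, column 4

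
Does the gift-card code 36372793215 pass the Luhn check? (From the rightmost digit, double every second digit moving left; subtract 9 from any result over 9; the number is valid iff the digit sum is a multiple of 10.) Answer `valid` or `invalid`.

invalid

From the right, keep odd positions and double even positions (subtract 9 from any doubled value over 9):
  doubled (positions 2,4,...): 2 6 5 5 3 → sum 21
  kept (positions 1,3,...): 5 2 9 2 3 3 → sum 24
Total = 45.
45 mod 10 = 5, so the number is invalid.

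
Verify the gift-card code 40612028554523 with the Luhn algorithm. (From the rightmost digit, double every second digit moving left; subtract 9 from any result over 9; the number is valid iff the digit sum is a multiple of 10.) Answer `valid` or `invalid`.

From the right, keep odd positions and double even positions (subtract 9 from any doubled value over 9):
  doubled (positions 2,4,...): 4 8 1 4 4 3 8 → sum 32
  kept (positions 1,3,...): 3 5 5 8 0 1 0 → sum 22
Total = 54.
54 mod 10 = 4, so the number is invalid.

invalid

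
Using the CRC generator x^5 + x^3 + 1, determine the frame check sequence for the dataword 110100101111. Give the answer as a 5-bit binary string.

00000

Append 5 zeros: 11010010111100000. Divide by 101001 (XOR where the leading bit is 1):
  pos 0: 110100 XOR 101001 = 011101
  pos 1: 111011 XOR 101001 = 010010
  pos 2: 100100 XOR 101001 = 001101
  pos 4: 110111 XOR 101001 = 011110
  pos 5: 111101 XOR 101001 = 010100
  pos 6: 101001 XOR 101001 = 000000
Remainder (last 5 bits) = 00000. This is the CRC / FCS.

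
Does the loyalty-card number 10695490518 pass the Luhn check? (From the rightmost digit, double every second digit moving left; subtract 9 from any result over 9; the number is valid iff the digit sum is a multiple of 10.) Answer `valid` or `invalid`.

From the right, keep odd positions and double even positions (subtract 9 from any doubled value over 9):
  doubled (positions 2,4,...): 2 0 8 9 0 → sum 19
  kept (positions 1,3,...): 8 5 9 5 6 1 → sum 34
Total = 53.
53 mod 10 = 3, so the number is invalid.

invalid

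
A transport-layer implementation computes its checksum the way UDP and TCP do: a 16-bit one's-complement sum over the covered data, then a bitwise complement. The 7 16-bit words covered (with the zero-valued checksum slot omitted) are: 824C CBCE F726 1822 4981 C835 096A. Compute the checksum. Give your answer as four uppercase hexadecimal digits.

877A

One's-complement addition (fold any carry out of bit 15 back into bit 0):
  0x824C + 0xCBCE = 0x14E1A → wrap carry → 0x4E1B
  0x4E1B + 0xF726 = 0x14541 → wrap carry → 0x4542
  0x4542 + 0x1822 = 0x05D64
  0x5D64 + 0x4981 = 0x0A6E5
  0xA6E5 + 0xC835 = 0x16F1A → wrap carry → 0x6F1B
  0x6F1B + 0x096A = 0x07885
One's-complement sum = 0x7885.
Checksum = ~0x7885 & 0xFFFF = 0x877A.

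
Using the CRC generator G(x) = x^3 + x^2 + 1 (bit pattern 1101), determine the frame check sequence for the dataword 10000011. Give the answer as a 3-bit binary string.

111

Append 3 zeros: 10000011000. Divide by 1101 (XOR where the leading bit is 1):
  pos 0: 1000 XOR 1101 = 0101
  pos 1: 1010 XOR 1101 = 0111
  pos 2: 1110 XOR 1101 = 0011
  pos 4: 1111 XOR 1101 = 0010
  pos 6: 1000 XOR 1101 = 0101
  pos 7: 1010 XOR 1101 = 0111
Remainder (last 3 bits) = 111. This is the CRC / FCS.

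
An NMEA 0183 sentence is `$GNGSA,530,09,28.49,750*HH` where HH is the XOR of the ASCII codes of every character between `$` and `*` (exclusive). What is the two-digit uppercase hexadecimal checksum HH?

XOR the ASCII codes of the payload characters:
  'G' = 0x47 → acc = 0x47
  'N' = 0x4E → acc = 0x09
  'G' = 0x47 → acc = 0x4E
  'S' = 0x53 → acc = 0x1D
  'A' = 0x41 → acc = 0x5C
  ',' = 0x2C → acc = 0x70
  '5' = 0x35 → acc = 0x45
  '3' = 0x33 → acc = 0x76
  '0' = 0x30 → acc = 0x46
  ',' = 0x2C → acc = 0x6A
  '0' = 0x30 → acc = 0x5A
  '9' = 0x39 → acc = 0x63
  ',' = 0x2C → acc = 0x4F
  '2' = 0x32 → acc = 0x7D
  '8' = 0x38 → acc = 0x45
  '.' = 0x2E → acc = 0x6B
  '4' = 0x34 → acc = 0x5F
  '9' = 0x39 → acc = 0x66
  ',' = 0x2C → acc = 0x4A
  '7' = 0x37 → acc = 0x7D
  '5' = 0x35 → acc = 0x48
  '0' = 0x30 → acc = 0x78
Checksum = 0x78.

78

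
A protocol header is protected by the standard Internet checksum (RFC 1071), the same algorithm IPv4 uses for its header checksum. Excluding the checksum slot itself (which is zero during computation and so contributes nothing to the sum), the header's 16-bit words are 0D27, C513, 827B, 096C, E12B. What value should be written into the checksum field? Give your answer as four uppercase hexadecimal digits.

One's-complement addition (fold any carry out of bit 15 back into bit 0):
  0x0D27 + 0xC513 = 0x0D23A
  0xD23A + 0x827B = 0x154B5 → wrap carry → 0x54B6
  0x54B6 + 0x096C = 0x05E22
  0x5E22 + 0xE12B = 0x13F4D → wrap carry → 0x3F4E
One's-complement sum = 0x3F4E.
Checksum = ~0x3F4E & 0xFFFF = 0xC0B1.

C0B1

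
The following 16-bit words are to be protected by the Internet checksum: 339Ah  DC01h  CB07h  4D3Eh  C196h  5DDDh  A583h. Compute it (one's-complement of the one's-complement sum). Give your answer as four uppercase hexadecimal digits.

One's-complement addition (fold any carry out of bit 15 back into bit 0):
  0x339A + 0xDC01 = 0x10F9B → wrap carry → 0x0F9C
  0x0F9C + 0xCB07 = 0x0DAA3
  0xDAA3 + 0x4D3E = 0x127E1 → wrap carry → 0x27E2
  0x27E2 + 0xC196 = 0x0E978
  0xE978 + 0x5DDD = 0x14755 → wrap carry → 0x4756
  0x4756 + 0xA583 = 0x0ECD9
One's-complement sum = 0xECD9.
Checksum = ~0xECD9 & 0xFFFF = 0x1326.

1326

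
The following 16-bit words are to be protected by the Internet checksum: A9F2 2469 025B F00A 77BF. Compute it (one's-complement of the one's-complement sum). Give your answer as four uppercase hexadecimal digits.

One's-complement addition (fold any carry out of bit 15 back into bit 0):
  0xA9F2 + 0x2469 = 0x0CE5B
  0xCE5B + 0x025B = 0x0D0B6
  0xD0B6 + 0xF00A = 0x1C0C0 → wrap carry → 0xC0C1
  0xC0C1 + 0x77BF = 0x13880 → wrap carry → 0x3881
One's-complement sum = 0x3881.
Checksum = ~0x3881 & 0xFFFF = 0xC77E.

C77E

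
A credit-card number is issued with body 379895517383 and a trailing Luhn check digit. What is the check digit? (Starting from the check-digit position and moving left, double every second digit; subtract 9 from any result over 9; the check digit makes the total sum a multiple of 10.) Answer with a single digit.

Partial digits right→left: 3 8 3 7 1 5 5 9 8 9 7 3
Double every second digit counting from the check-digit position (so the 1st, 3rd, 5th, ... of the partial from the right).
  doubled (with −9 where >9): 6 6 2 1 7 5 → sum 27
  kept as-is: 8 7 5 9 9 3 → sum 41
Total = 27 + 41 = 68.
Check digit = (10 − (68 mod 10)) mod 10 = 2.

2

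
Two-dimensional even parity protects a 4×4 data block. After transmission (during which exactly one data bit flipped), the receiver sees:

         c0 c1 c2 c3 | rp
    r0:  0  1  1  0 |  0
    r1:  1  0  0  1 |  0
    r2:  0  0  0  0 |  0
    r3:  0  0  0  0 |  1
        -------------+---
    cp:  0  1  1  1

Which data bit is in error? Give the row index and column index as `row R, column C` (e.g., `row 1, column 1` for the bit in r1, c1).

row 3, column 0

Recompute each row's even parity and compare to rp:
  r0: data parity 0, sent rp 0 → ok
  r1: data parity 0, sent rp 0 → ok
  r2: data parity 0, sent rp 0 → ok
  r3: data parity 0, sent rp 1 → mismatch
Recompute each column's even parity and compare to cp:
  c0: data parity 1, sent cp 0 → mismatch
  c1: data parity 1, sent cp 1 → ok
  c2: data parity 1, sent cp 1 → ok
  c3: data parity 1, sent cp 1 → ok
Exactly one row (r3) and one column (c0) fail → the flipped bit is at their intersection.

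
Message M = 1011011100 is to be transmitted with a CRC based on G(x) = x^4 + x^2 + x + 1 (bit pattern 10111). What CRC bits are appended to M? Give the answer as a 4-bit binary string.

1100

Append 4 zeros: 10110111000000. Divide by 10111 (XOR where the leading bit is 1):
  pos 0: 10110 XOR 10111 = 00001
  pos 4: 11110 XOR 10111 = 01001
  pos 5: 10010 XOR 10111 = 00101
  pos 7: 10100 XOR 10111 = 00011
Remainder (last 4 bits) = 1100. This is the CRC / FCS.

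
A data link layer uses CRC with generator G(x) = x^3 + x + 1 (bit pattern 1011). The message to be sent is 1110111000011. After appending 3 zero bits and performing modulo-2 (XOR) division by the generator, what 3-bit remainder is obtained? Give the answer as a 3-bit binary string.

Append 3 zeros: 1110111000011000. Divide by 1011 (XOR where the leading bit is 1):
  pos 0: 1110 XOR 1011 = 0101
  pos 1: 1011 XOR 1011 = 0000
  pos 5: 1100 XOR 1011 = 0111
  pos 6: 1110 XOR 1011 = 0101
  pos 7: 1010 XOR 1011 = 0001
  pos 10: 1110 XOR 1011 = 0101
  pos 11: 1010 XOR 1011 = 0001
Remainder (last 3 bits) = 010. This is the CRC / FCS.

010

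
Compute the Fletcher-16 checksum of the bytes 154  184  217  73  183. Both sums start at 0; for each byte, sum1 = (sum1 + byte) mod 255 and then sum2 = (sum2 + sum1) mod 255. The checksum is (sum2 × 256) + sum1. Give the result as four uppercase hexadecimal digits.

BF2E

Running sums (mod 255):
  after byte 0 (154): sum1=154, sum2=154
  after byte 1 (184): sum1=83, sum2=237
  after byte 2 (217): sum1=45, sum2=27
  after byte 3 (73): sum1=118, sum2=145
  after byte 4 (183): sum1=46, sum2=191
Checksum = sum2·256 + sum1 = 191·256 + 46 = 48942 = 0xBF2E.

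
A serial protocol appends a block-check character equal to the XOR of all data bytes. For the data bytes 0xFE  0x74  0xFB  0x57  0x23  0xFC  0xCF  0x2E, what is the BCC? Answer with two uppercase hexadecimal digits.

18

XOR the bytes together:
  start with 0xFE
  0xFE ⊕ 0x74 = 0x8A
  0x8A ⊕ 0xFB = 0x71
  0x71 ⊕ 0x57 = 0x26
  0x26 ⊕ 0x23 = 0x05
  0x05 ⊕ 0xFC = 0xF9
  0xF9 ⊕ 0xCF = 0x36
  0x36 ⊕ 0x2E = 0x18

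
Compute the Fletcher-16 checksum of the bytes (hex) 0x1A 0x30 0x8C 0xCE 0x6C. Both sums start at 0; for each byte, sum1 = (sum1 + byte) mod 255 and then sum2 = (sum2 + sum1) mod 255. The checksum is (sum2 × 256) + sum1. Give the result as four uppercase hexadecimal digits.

F212

Running sums (mod 255):
  after byte 0 (0x1A): sum1=26, sum2=26
  after byte 1 (0x30): sum1=74, sum2=100
  after byte 2 (0x8C): sum1=214, sum2=59
  after byte 3 (0xCE): sum1=165, sum2=224
  after byte 4 (0x6C): sum1=18, sum2=242
Checksum = sum2·256 + sum1 = 242·256 + 18 = 61970 = 0xF212.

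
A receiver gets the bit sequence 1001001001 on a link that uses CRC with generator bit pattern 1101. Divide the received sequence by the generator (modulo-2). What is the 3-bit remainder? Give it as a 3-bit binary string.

110

Modulo-2 division of 1001001001 by 1101:
  pos 0: 1001 XOR 1101 = 0100
  pos 1: 1000 XOR 1101 = 0101
  pos 2: 1010 XOR 1101 = 0111
  pos 3: 1111 XOR 1101 = 0010
  pos 5: 1000 XOR 1101 = 0101
  pos 6: 1011 XOR 1101 = 0110
Remainder = 110 (nonzero — an error is detected).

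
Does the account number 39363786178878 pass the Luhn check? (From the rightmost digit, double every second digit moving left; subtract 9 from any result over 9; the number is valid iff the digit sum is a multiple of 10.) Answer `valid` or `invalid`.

valid

From the right, keep odd positions and double even positions (subtract 9 from any doubled value over 9):
  doubled (positions 2,4,...): 5 7 2 7 6 6 6 → sum 39
  kept (positions 1,3,...): 8 8 7 6 7 6 9 → sum 51
Total = 90.
90 mod 10 = 0, so the number is valid.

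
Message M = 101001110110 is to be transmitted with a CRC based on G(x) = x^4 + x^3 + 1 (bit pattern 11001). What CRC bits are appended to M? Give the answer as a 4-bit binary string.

Append 4 zeros: 1010011101100000. Divide by 11001 (XOR where the leading bit is 1):
  pos 0: 10100 XOR 11001 = 01101
  pos 1: 11011 XOR 11001 = 00010
  pos 4: 10110 XOR 11001 = 01111
  pos 5: 11111 XOR 11001 = 00110
  pos 7: 11010 XOR 11001 = 00011
  pos 10: 11000 XOR 11001 = 00001
Remainder (last 4 bits) = 0010. This is the CRC / FCS.

0010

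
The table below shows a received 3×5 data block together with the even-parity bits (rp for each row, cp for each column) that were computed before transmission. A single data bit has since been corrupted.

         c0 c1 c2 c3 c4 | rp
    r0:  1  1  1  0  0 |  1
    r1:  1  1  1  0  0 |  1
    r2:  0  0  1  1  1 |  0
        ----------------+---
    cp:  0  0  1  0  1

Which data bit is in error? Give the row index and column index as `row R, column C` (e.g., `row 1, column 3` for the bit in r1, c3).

row 2, column 3

Recompute each row's even parity and compare to rp:
  r0: data parity 1, sent rp 1 → ok
  r1: data parity 1, sent rp 1 → ok
  r2: data parity 1, sent rp 0 → mismatch
Recompute each column's even parity and compare to cp:
  c0: data parity 0, sent cp 0 → ok
  c1: data parity 0, sent cp 0 → ok
  c2: data parity 1, sent cp 1 → ok
  c3: data parity 1, sent cp 0 → mismatch
  c4: data parity 1, sent cp 1 → ok
Exactly one row (r2) and one column (c3) fail → the flipped bit is at their intersection.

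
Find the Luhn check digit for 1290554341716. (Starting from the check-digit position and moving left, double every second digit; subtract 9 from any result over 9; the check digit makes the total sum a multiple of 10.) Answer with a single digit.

Partial digits right→left: 6 1 7 1 4 3 4 5 5 0 9 2 1
Double every second digit counting from the check-digit position (so the 1st, 3rd, 5th, ... of the partial from the right).
  doubled (with −9 where >9): 3 5 8 8 1 9 2 → sum 36
  kept as-is: 1 1 3 5 0 2 → sum 12
Total = 36 + 12 = 48.
Check digit = (10 − (48 mod 10)) mod 10 = 2.

2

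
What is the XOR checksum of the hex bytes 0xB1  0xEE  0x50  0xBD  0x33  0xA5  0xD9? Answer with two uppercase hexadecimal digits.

XOR the bytes together:
  start with 0xB1
  0xB1 ⊕ 0xEE = 0x5F
  0x5F ⊕ 0x50 = 0x0F
  0x0F ⊕ 0xBD = 0xB2
  0xB2 ⊕ 0x33 = 0x81
  0x81 ⊕ 0xA5 = 0x24
  0x24 ⊕ 0xD9 = 0xFD

FD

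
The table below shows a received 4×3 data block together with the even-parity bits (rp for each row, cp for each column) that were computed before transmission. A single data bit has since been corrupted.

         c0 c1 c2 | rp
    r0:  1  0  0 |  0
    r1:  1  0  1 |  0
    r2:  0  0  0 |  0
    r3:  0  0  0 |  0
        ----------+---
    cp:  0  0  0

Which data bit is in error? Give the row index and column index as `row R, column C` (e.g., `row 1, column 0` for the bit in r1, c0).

Recompute each row's even parity and compare to rp:
  r0: data parity 1, sent rp 0 → mismatch
  r1: data parity 0, sent rp 0 → ok
  r2: data parity 0, sent rp 0 → ok
  r3: data parity 0, sent rp 0 → ok
Recompute each column's even parity and compare to cp:
  c0: data parity 0, sent cp 0 → ok
  c1: data parity 0, sent cp 0 → ok
  c2: data parity 1, sent cp 0 → mismatch
Exactly one row (r0) and one column (c2) fail → the flipped bit is at their intersection.

row 0, column 2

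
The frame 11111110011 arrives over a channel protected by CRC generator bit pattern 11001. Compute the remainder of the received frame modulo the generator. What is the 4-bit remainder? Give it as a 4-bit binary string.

1000

Modulo-2 division of 11111110011 by 11001:
  pos 0: 11111 XOR 11001 = 00110
  pos 2: 11011 XOR 11001 = 00010
  pos 5: 10001 XOR 11001 = 01000
  pos 6: 10001 XOR 11001 = 01000
Remainder = 1000 (nonzero — an error is detected).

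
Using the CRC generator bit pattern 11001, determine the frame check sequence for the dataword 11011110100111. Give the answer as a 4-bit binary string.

Append 4 zeros: 110111101001110000. Divide by 11001 (XOR where the leading bit is 1):
  pos 0: 11011 XOR 11001 = 00010
  pos 3: 10110 XOR 11001 = 01111
  pos 4: 11111 XOR 11001 = 00110
  pos 6: 11000 XOR 11001 = 00001
  pos 10: 11110 XOR 11001 = 00111
  pos 12: 11100 XOR 11001 = 00101
Remainder (last 4 bits) = 1010. This is the CRC / FCS.

1010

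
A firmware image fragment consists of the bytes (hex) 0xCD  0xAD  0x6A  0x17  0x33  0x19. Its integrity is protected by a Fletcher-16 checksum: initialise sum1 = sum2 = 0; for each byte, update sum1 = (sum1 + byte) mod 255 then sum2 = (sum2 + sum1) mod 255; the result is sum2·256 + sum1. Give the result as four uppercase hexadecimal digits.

A549

Running sums (mod 255):
  after byte 0 (0xCD): sum1=205, sum2=205
  after byte 1 (0xAD): sum1=123, sum2=73
  after byte 2 (0x6A): sum1=229, sum2=47
  after byte 3 (0x17): sum1=252, sum2=44
  after byte 4 (0x33): sum1=48, sum2=92
  after byte 5 (0x19): sum1=73, sum2=165
Checksum = sum2·256 + sum1 = 165·256 + 73 = 42313 = 0xA549.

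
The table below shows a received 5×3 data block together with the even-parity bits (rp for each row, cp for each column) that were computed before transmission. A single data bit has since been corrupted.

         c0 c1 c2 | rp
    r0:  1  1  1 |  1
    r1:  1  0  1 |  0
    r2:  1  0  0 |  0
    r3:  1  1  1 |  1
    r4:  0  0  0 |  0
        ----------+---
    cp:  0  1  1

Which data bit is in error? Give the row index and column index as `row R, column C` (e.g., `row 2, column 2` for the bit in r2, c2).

Recompute each row's even parity and compare to rp:
  r0: data parity 1, sent rp 1 → ok
  r1: data parity 0, sent rp 0 → ok
  r2: data parity 1, sent rp 0 → mismatch
  r3: data parity 1, sent rp 1 → ok
  r4: data parity 0, sent rp 0 → ok
Recompute each column's even parity and compare to cp:
  c0: data parity 0, sent cp 0 → ok
  c1: data parity 0, sent cp 1 → mismatch
  c2: data parity 1, sent cp 1 → ok
Exactly one row (r2) and one column (c1) fail → the flipped bit is at their intersection.

row 2, column 1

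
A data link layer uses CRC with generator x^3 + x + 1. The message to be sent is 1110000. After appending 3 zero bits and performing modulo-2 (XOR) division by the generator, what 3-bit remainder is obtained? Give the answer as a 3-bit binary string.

111

Append 3 zeros: 1110000000. Divide by 1011 (XOR where the leading bit is 1):
  pos 0: 1110 XOR 1011 = 0101
  pos 1: 1010 XOR 1011 = 0001
  pos 4: 1000 XOR 1011 = 0011
  pos 6: 1100 XOR 1011 = 0111
Remainder (last 3 bits) = 111. This is the CRC / FCS.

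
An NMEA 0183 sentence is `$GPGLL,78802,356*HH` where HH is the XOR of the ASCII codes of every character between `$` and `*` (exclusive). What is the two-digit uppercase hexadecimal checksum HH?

55

XOR the ASCII codes of the payload characters:
  'G' = 0x47 → acc = 0x47
  'P' = 0x50 → acc = 0x17
  'G' = 0x47 → acc = 0x50
  'L' = 0x4C → acc = 0x1C
  'L' = 0x4C → acc = 0x50
  ',' = 0x2C → acc = 0x7C
  '7' = 0x37 → acc = 0x4B
  '8' = 0x38 → acc = 0x73
  '8' = 0x38 → acc = 0x4B
  '0' = 0x30 → acc = 0x7B
  '2' = 0x32 → acc = 0x49
  ',' = 0x2C → acc = 0x65
  '3' = 0x33 → acc = 0x56
  '5' = 0x35 → acc = 0x63
  '6' = 0x36 → acc = 0x55
Checksum = 0x55.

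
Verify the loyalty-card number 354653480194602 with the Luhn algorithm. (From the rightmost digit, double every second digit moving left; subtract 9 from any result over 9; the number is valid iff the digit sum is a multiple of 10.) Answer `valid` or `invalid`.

From the right, keep odd positions and double even positions (subtract 9 from any doubled value over 9):
  doubled (positions 2,4,...): 0 8 2 7 6 3 1 → sum 27
  kept (positions 1,3,...): 2 6 9 0 4 5 4 3 → sum 33
Total = 60.
60 mod 10 = 0, so the number is valid.

valid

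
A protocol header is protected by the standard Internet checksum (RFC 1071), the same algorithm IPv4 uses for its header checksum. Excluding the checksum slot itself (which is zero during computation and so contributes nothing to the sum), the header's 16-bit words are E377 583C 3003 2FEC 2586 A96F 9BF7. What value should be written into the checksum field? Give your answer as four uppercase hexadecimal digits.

One's-complement addition (fold any carry out of bit 15 back into bit 0):
  0xE377 + 0x583C = 0x13BB3 → wrap carry → 0x3BB4
  0x3BB4 + 0x3003 = 0x06BB7
  0x6BB7 + 0x2FEC = 0x09BA3
  0x9BA3 + 0x2586 = 0x0C129
  0xC129 + 0xA96F = 0x16A98 → wrap carry → 0x6A99
  0x6A99 + 0x9BF7 = 0x10690 → wrap carry → 0x0691
One's-complement sum = 0x0691.
Checksum = ~0x0691 & 0xFFFF = 0xF96E.

F96E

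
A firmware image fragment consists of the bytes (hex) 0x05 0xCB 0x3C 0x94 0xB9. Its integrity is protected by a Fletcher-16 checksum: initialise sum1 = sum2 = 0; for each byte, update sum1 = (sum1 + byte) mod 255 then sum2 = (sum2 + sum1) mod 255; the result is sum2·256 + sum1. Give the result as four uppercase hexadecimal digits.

Running sums (mod 255):
  after byte 0 (0x05): sum1=5, sum2=5
  after byte 1 (0xCB): sum1=208, sum2=213
  after byte 2 (0x3C): sum1=13, sum2=226
  after byte 3 (0x94): sum1=161, sum2=132
  after byte 4 (0xB9): sum1=91, sum2=223
Checksum = sum2·256 + sum1 = 223·256 + 91 = 57179 = 0xDF5B.

DF5B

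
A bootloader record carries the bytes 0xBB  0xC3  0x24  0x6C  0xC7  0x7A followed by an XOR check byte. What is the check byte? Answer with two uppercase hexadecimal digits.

XOR the bytes together:
  start with 0xBB
  0xBB ⊕ 0xC3 = 0x78
  0x78 ⊕ 0x24 = 0x5C
  0x5C ⊕ 0x6C = 0x30
  0x30 ⊕ 0xC7 = 0xF7
  0xF7 ⊕ 0x7A = 0x8D

8D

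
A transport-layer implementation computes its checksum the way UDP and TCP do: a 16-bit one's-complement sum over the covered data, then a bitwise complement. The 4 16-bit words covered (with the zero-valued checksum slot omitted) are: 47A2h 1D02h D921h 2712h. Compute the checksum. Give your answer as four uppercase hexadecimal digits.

9B27

One's-complement addition (fold any carry out of bit 15 back into bit 0):
  0x47A2 + 0x1D02 = 0x064A4
  0x64A4 + 0xD921 = 0x13DC5 → wrap carry → 0x3DC6
  0x3DC6 + 0x2712 = 0x064D8
One's-complement sum = 0x64D8.
Checksum = ~0x64D8 & 0xFFFF = 0x9B27.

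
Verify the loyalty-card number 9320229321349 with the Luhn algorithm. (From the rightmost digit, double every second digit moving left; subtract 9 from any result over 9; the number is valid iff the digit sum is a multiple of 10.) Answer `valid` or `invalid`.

From the right, keep odd positions and double even positions (subtract 9 from any doubled value over 9):
  doubled (positions 2,4,...): 8 2 6 4 0 6 → sum 26
  kept (positions 1,3,...): 9 3 2 9 2 2 9 → sum 36
Total = 62.
62 mod 10 = 2, so the number is invalid.

invalid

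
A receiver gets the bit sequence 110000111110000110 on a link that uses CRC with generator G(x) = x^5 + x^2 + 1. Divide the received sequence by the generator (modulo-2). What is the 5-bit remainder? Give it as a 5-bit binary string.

11011

Modulo-2 division of 110000111110000110 by 100101:
  pos 0: 110000 XOR 100101 = 010101
  pos 1: 101011 XOR 100101 = 001110
  pos 3: 111011 XOR 100101 = 011110
  pos 4: 111101 XOR 100101 = 011000
  pos 5: 110001 XOR 100101 = 010100
  pos 6: 101000 XOR 100101 = 001101
  pos 8: 110100 XOR 100101 = 010001
  pos 9: 100010 XOR 100101 = 000111
  pos 12: 111110 XOR 100101 = 011011
Remainder = 11011 (nonzero — an error is detected).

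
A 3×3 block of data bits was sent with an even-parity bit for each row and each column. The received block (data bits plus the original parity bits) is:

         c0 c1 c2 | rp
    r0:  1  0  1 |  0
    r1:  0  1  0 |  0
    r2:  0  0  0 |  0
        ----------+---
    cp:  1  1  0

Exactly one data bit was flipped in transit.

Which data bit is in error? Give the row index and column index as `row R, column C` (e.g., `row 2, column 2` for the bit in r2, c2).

row 1, column 2

Recompute each row's even parity and compare to rp:
  r0: data parity 0, sent rp 0 → ok
  r1: data parity 1, sent rp 0 → mismatch
  r2: data parity 0, sent rp 0 → ok
Recompute each column's even parity and compare to cp:
  c0: data parity 1, sent cp 1 → ok
  c1: data parity 1, sent cp 1 → ok
  c2: data parity 1, sent cp 0 → mismatch
Exactly one row (r1) and one column (c2) fail → the flipped bit is at their intersection.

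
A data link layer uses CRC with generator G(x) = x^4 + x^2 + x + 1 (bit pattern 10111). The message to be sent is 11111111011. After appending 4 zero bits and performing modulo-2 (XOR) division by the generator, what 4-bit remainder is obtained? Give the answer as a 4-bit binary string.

0101

Append 4 zeros: 111111110110000. Divide by 10111 (XOR where the leading bit is 1):
  pos 0: 11111 XOR 10111 = 01000
  pos 1: 10001 XOR 10111 = 00110
  pos 3: 11011 XOR 10111 = 01100
  pos 4: 11000 XOR 10111 = 01111
  pos 5: 11111 XOR 10111 = 01000
  pos 6: 10001 XOR 10111 = 00110
  pos 8: 11000 XOR 10111 = 01111
  pos 9: 11110 XOR 10111 = 01001
  pos 10: 10010 XOR 10111 = 00101
Remainder (last 4 bits) = 0101. This is the CRC / FCS.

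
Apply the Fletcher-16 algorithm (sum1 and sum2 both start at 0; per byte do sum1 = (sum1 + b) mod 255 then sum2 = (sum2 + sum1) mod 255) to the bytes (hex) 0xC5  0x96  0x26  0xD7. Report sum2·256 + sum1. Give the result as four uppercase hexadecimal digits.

FE5A

Running sums (mod 255):
  after byte 0 (0xC5): sum1=197, sum2=197
  after byte 1 (0x96): sum1=92, sum2=34
  after byte 2 (0x26): sum1=130, sum2=164
  after byte 3 (0xD7): sum1=90, sum2=254
Checksum = sum2·256 + sum1 = 254·256 + 90 = 65114 = 0xFE5A.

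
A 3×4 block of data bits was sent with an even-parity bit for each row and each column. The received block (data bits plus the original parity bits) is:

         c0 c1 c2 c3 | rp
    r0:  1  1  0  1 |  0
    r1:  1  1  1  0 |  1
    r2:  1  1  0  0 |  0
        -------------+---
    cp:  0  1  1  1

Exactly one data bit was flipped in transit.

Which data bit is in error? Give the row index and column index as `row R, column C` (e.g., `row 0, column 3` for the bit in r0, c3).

Recompute each row's even parity and compare to rp:
  r0: data parity 1, sent rp 0 → mismatch
  r1: data parity 1, sent rp 1 → ok
  r2: data parity 0, sent rp 0 → ok
Recompute each column's even parity and compare to cp:
  c0: data parity 1, sent cp 0 → mismatch
  c1: data parity 1, sent cp 1 → ok
  c2: data parity 1, sent cp 1 → ok
  c3: data parity 1, sent cp 1 → ok
Exactly one row (r0) and one column (c0) fail → the flipped bit is at their intersection.

row 0, column 0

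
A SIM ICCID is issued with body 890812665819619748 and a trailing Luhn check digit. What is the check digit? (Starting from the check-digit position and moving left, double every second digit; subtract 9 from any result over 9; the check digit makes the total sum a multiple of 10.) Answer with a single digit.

Partial digits right→left: 8 4 7 9 1 6 9 1 8 5 6 6 2 1 8 0 9 8
Double every second digit counting from the check-digit position (so the 1st, 3rd, 5th, ... of the partial from the right).
  doubled (with −9 where >9): 7 5 2 9 7 3 4 7 9 → sum 53
  kept as-is: 4 9 6 1 5 6 1 0 8 → sum 40
Total = 53 + 40 = 93.
Check digit = (10 − (93 mod 10)) mod 10 = 7.

7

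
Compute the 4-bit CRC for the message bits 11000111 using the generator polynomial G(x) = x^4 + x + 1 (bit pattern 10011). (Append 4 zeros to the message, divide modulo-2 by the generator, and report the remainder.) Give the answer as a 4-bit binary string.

0000

Append 4 zeros: 110001110000. Divide by 10011 (XOR where the leading bit is 1):
  pos 0: 11000 XOR 10011 = 01011
  pos 1: 10111 XOR 10011 = 00100
  pos 3: 10011 XOR 10011 = 00000
Remainder (last 4 bits) = 0000. This is the CRC / FCS.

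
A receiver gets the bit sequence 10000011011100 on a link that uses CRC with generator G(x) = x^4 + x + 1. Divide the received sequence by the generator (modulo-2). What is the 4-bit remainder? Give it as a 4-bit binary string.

Modulo-2 division of 10000011011100 by 10011:
  pos 0: 10000 XOR 10011 = 00011
  pos 3: 11011 XOR 10011 = 01000
  pos 4: 10000 XOR 10011 = 00011
  pos 7: 11111 XOR 10011 = 01100
  pos 8: 11000 XOR 10011 = 01011
  pos 9: 10110 XOR 10011 = 00101
Remainder = 0101 (nonzero — an error is detected).

0101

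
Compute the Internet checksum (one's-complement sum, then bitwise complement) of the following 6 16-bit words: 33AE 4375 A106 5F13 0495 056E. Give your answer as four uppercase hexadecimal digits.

7EBF

One's-complement addition (fold any carry out of bit 15 back into bit 0):
  0x33AE + 0x4375 = 0x07723
  0x7723 + 0xA106 = 0x11829 → wrap carry → 0x182A
  0x182A + 0x5F13 = 0x0773D
  0x773D + 0x0495 = 0x07BD2
  0x7BD2 + 0x056E = 0x08140
One's-complement sum = 0x8140.
Checksum = ~0x8140 & 0xFFFF = 0x7EBF.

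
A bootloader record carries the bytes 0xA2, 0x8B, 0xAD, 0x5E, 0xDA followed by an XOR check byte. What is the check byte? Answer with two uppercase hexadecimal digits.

XOR the bytes together:
  start with 0xA2
  0xA2 ⊕ 0x8B = 0x29
  0x29 ⊕ 0xAD = 0x84
  0x84 ⊕ 0x5E = 0xDA
  0xDA ⊕ 0xDA = 0x00

00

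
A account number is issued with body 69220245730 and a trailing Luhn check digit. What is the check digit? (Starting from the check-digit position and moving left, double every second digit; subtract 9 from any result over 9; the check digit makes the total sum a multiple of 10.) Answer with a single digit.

9

Partial digits right→left: 0 3 7 5 4 2 0 2 2 9 6
Double every second digit counting from the check-digit position (so the 1st, 3rd, 5th, ... of the partial from the right).
  doubled (with −9 where >9): 0 5 8 0 4 3 → sum 20
  kept as-is: 3 5 2 2 9 → sum 21
Total = 20 + 21 = 41.
Check digit = (10 − (41 mod 10)) mod 10 = 9.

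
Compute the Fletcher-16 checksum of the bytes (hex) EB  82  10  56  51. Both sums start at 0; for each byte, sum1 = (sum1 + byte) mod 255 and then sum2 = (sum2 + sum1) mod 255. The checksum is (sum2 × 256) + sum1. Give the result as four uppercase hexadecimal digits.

Running sums (mod 255):
  after byte 0 (EB): sum1=235, sum2=235
  after byte 1 (82): sum1=110, sum2=90
  after byte 2 (10): sum1=126, sum2=216
  after byte 3 (56): sum1=212, sum2=173
  after byte 4 (51): sum1=38, sum2=211
Checksum = sum2·256 + sum1 = 211·256 + 38 = 54054 = 0xD326.

D326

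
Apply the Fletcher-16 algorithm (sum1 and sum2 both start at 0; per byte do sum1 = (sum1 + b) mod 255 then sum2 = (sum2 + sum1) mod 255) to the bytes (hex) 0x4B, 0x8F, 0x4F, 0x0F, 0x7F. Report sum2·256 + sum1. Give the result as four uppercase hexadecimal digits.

Running sums (mod 255):
  after byte 0 (0x4B): sum1=75, sum2=75
  after byte 1 (0x8F): sum1=218, sum2=38
  after byte 2 (0x4F): sum1=42, sum2=80
  after byte 3 (0x0F): sum1=57, sum2=137
  after byte 4 (0x7F): sum1=184, sum2=66
Checksum = sum2·256 + sum1 = 66·256 + 184 = 17080 = 0x42B8.

42B8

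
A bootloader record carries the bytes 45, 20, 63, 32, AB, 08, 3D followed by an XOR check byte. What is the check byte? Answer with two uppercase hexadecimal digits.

XOR the bytes together:
  start with 0x45
  0x45 ⊕ 0x20 = 0x65
  0x65 ⊕ 0x63 = 0x06
  0x06 ⊕ 0x32 = 0x34
  0x34 ⊕ 0xAB = 0x9F
  0x9F ⊕ 0x08 = 0x97
  0x97 ⊕ 0x3D = 0xAA

AA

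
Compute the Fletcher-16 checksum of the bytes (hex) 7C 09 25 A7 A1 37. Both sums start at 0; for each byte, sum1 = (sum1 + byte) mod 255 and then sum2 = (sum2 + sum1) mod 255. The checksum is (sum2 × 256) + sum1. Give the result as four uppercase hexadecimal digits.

Running sums (mod 255):
  after byte 0 (7C): sum1=124, sum2=124
  after byte 1 (09): sum1=133, sum2=2
  after byte 2 (25): sum1=170, sum2=172
  after byte 3 (A7): sum1=82, sum2=254
  after byte 4 (A1): sum1=243, sum2=242
  after byte 5 (37): sum1=43, sum2=30
Checksum = sum2·256 + sum1 = 30·256 + 43 = 7723 = 0x1E2B.

1E2B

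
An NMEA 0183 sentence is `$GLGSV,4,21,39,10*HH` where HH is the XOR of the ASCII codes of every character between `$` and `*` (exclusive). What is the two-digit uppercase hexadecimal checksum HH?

XOR the ASCII codes of the payload characters:
  'G' = 0x47 → acc = 0x47
  'L' = 0x4C → acc = 0x0B
  'G' = 0x47 → acc = 0x4C
  'S' = 0x53 → acc = 0x1F
  'V' = 0x56 → acc = 0x49
  ',' = 0x2C → acc = 0x65
  '4' = 0x34 → acc = 0x51
  ',' = 0x2C → acc = 0x7D
  '2' = 0x32 → acc = 0x4F
  '1' = 0x31 → acc = 0x7E
  ',' = 0x2C → acc = 0x52
  '3' = 0x33 → acc = 0x61
  '9' = 0x39 → acc = 0x58
  ',' = 0x2C → acc = 0x74
  '1' = 0x31 → acc = 0x45
  '0' = 0x30 → acc = 0x75
Checksum = 0x75.

75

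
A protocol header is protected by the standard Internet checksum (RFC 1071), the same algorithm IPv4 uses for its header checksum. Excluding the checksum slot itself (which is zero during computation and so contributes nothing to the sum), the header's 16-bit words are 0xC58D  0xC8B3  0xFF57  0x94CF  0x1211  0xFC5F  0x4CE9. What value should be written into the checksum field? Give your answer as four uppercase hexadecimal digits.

823C

One's-complement addition (fold any carry out of bit 15 back into bit 0):
  0xC58D + 0xC8B3 = 0x18E40 → wrap carry → 0x8E41
  0x8E41 + 0xFF57 = 0x18D98 → wrap carry → 0x8D99
  0x8D99 + 0x94CF = 0x12268 → wrap carry → 0x2269
  0x2269 + 0x1211 = 0x0347A
  0x347A + 0xFC5F = 0x130D9 → wrap carry → 0x30DA
  0x30DA + 0x4CE9 = 0x07DC3
One's-complement sum = 0x7DC3.
Checksum = ~0x7DC3 & 0xFFFF = 0x823C.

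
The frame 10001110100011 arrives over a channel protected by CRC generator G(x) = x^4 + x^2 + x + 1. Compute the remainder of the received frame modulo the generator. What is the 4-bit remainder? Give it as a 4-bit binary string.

Modulo-2 division of 10001110100011 by 10111:
  pos 0: 10001 XOR 10111 = 00110
  pos 2: 11011 XOR 10111 = 01100
  pos 3: 11000 XOR 10111 = 01111
  pos 4: 11111 XOR 10111 = 01000
  pos 5: 10000 XOR 10111 = 00111
  pos 7: 11100 XOR 10111 = 01011
  pos 8: 10111 XOR 10111 = 00000
Remainder = 0001 (nonzero — an error is detected).

0001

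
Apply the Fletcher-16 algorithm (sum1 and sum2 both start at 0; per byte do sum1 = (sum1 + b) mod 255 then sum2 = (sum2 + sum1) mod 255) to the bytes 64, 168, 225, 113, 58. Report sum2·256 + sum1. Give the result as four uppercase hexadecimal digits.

Running sums (mod 255):
  after byte 0 (64): sum1=64, sum2=64
  after byte 1 (168): sum1=232, sum2=41
  after byte 2 (225): sum1=202, sum2=243
  after byte 3 (113): sum1=60, sum2=48
  after byte 4 (58): sum1=118, sum2=166
Checksum = sum2·256 + sum1 = 166·256 + 118 = 42614 = 0xA676.

A676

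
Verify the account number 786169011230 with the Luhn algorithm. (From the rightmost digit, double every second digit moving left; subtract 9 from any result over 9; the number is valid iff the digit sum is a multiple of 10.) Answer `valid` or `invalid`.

From the right, keep odd positions and double even positions (subtract 9 from any doubled value over 9):
  doubled (positions 2,4,...): 6 2 0 3 3 5 → sum 19
  kept (positions 1,3,...): 0 2 1 9 1 8 → sum 21
Total = 40.
40 mod 10 = 0, so the number is valid.

valid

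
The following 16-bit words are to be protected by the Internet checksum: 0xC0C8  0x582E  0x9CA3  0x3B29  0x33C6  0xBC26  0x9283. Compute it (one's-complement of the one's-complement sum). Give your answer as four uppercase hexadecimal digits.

One's-complement addition (fold any carry out of bit 15 back into bit 0):
  0xC0C8 + 0x582E = 0x118F6 → wrap carry → 0x18F7
  0x18F7 + 0x9CA3 = 0x0B59A
  0xB59A + 0x3B29 = 0x0F0C3
  0xF0C3 + 0x33C6 = 0x12489 → wrap carry → 0x248A
  0x248A + 0xBC26 = 0x0E0B0
  0xE0B0 + 0x9283 = 0x17333 → wrap carry → 0x7334
One's-complement sum = 0x7334.
Checksum = ~0x7334 & 0xFFFF = 0x8CCB.

8CCB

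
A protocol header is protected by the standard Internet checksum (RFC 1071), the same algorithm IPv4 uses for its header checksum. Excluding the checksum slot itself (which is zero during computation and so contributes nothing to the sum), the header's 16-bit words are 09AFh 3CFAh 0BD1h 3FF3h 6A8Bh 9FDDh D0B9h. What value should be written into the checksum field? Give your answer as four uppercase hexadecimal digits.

926F

One's-complement addition (fold any carry out of bit 15 back into bit 0):
  0x09AF + 0x3CFA = 0x046A9
  0x46A9 + 0x0BD1 = 0x0527A
  0x527A + 0x3FF3 = 0x0926D
  0x926D + 0x6A8B = 0x0FCF8
  0xFCF8 + 0x9FDD = 0x19CD5 → wrap carry → 0x9CD6
  0x9CD6 + 0xD0B9 = 0x16D8F → wrap carry → 0x6D90
One's-complement sum = 0x6D90.
Checksum = ~0x6D90 & 0xFFFF = 0x926F.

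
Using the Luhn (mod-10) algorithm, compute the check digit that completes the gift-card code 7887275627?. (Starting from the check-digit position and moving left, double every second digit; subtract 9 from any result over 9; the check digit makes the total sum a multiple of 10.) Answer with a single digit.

Partial digits right→left: 7 2 6 5 7 2 7 8 8 7
Double every second digit counting from the check-digit position (so the 1st, 3rd, 5th, ... of the partial from the right).
  doubled (with −9 where >9): 5 3 5 5 7 → sum 25
  kept as-is: 2 5 2 8 7 → sum 24
Total = 25 + 24 = 49.
Check digit = (10 − (49 mod 10)) mod 10 = 1.

1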